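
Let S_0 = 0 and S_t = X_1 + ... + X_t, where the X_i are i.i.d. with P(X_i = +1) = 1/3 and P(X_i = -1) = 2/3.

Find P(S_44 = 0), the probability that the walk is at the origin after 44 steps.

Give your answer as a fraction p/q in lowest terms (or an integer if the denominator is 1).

Answer: 2941743566642216960/328256967394537077627

Derivation:
To be at 0 after 44 steps: need exactly 22 steps of +1 and 22 of -1.
Number of such sequences: C(44,22) = 2104098963720
Each has probability (1/3)^22 · (2/3)^22 = 4194304/984770902183611232881
P = 2104098963720 · 4194304/984770902183611232881 = 2941743566642216960/328256967394537077627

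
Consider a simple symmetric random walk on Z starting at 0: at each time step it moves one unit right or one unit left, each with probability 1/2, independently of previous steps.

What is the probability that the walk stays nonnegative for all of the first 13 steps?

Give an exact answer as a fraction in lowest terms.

Let f(t,s) = #length-t paths at position s with S_1..S_t all ≥ 0.
f(t,s) = f(t-1,s-1) + f(t-1,s+1) for s ≥ 0; f(t,s) = 0 for s < 0.
t=0: f(0,0)=1
t=1: f(1,1)=1
t=2: f(2,0)=1 f(2,2)=1
t=3: f(3,1)=2 f(3,3)=1
t=4: f(4,0)=2 f(4,2)=3 f(4,4)=1
t=5: f(5,1)=5 f(5,3)=4 f(5,5)=1
t=6: f(6,0)=5 f(6,2)=9 f(6,4)=5 f(6,6)=1
t=7: f(7,1)=14 f(7,3)=14 f(7,5)=6 f(7,7)=1
t=8: f(8,0)=14 f(8,2)=28 f(8,4)=20 f(8,6)=7 f(8,8)=1
t=9: f(9,1)=42 f(9,3)=48 f(9,5)=27 f(9,7)=8 f(9,9)=1
t=10: f(10,0)=42 f(10,2)=90 f(10,4)=75 f(10,6)=35 f(10,8)=9 f(10,10)=1
t=11: f(11,1)=132 f(11,3)=165 f(11,5)=110 f(11,7)=44 f(11,9)=10 f(11,11)=1
t=12: f(12,0)=132 f(12,2)=297 f(12,4)=275 f(12,6)=154 f(12,8)=54 f(12,10)=11 f(12,12)=1
t=13: f(13,1)=429 f(13,3)=572 f(13,5)=429 f(13,7)=208 f(13,9)=65 f(13,11)=12 f(13,13)=1
Σ_s f(13,s) = 1716
P = 1716/8192 = 429/2048

Answer: 429/2048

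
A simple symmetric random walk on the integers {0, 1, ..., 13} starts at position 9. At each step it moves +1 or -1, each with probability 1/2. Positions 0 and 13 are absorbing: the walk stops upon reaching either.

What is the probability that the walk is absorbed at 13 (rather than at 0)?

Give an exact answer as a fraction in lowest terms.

Symmetric walk (p = 1/2): the harmonic-function argument gives P(hit 13 before 0 | start at 9) = a/N.
P = 9/13 = 9/13

Answer: 9/13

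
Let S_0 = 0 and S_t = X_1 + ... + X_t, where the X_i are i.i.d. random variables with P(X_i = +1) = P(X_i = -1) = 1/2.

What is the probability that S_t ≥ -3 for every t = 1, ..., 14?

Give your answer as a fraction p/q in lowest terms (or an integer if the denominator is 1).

Answer: 715/1024

Derivation:
Let f(t,s) = #length-t paths at position s with S_1..S_t all ≥ -3.
f(t,s) = f(t-1,s-1) + f(t-1,s+1) for s ≥ -3; f(t,s) = 0 for s < -3.
t=0: f(0,0)=1
t=1: f(1,-1)=1 f(1,1)=1
t=2: f(2,-2)=1 f(2,0)=2 f(2,2)=1
t=3: f(3,-3)=1 f(3,-1)=3 f(3,1)=3 f(3,3)=1
t=4: f(4,-2)=4 f(4,0)=6 f(4,2)=4 f(4,4)=1
t=5: f(5,-3)=4 f(5,-1)=10 f(5,1)=10 f(5,3)=5 f(5,5)=1
t=6: f(6,-2)=14 f(6,0)=20 f(6,2)=15 f(6,4)=6 f(6,6)=1
t=7: f(7,-3)=14 f(7,-1)=34 f(7,1)=35 f(7,3)=21 f(7,5)=7 f(7,7)=1
t=8: f(8,-2)=48 f(8,0)=69 f(8,2)=56 f(8,4)=28 f(8,6)=8 f(8,8)=1
t=9: f(9,-3)=48 f(9,-1)=117 f(9,1)=125 f(9,3)=84 f(9,5)=36 f(9,7)=9 f(9,9)=1
t=10: f(10,-2)=165 f(10,0)=242 f(10,2)=209 f(10,4)=120 f(10,6)=45 f(10,8)=10 f(10,10)=1
t=11: f(11,-3)=165 f(11,-1)=407 f(11,1)=451 f(11,3)=329 f(11,5)=165 f(11,7)=55 f(11,9)=11 f(11,11)=1
t=12: f(12,-2)=572 f(12,0)=858 f(12,2)=780 f(12,4)=494 f(12,6)=220 f(12,8)=66 f(12,10)=12 f(12,12)=1
t=13: f(13,-3)=572 f(13,-1)=1430 f(13,1)=1638 f(13,3)=1274 f(13,5)=714 f(13,7)=286 f(13,9)=78 f(13,11)=13 f(13,13)=1
t=14: f(14,-2)=2002 f(14,0)=3068 f(14,2)=2912 f(14,4)=1988 f(14,6)=1000 f(14,8)=364 f(14,10)=91 f(14,12)=14 f(14,14)=1
Σ_s f(14,s) = 11440
P = 11440/16384 = 715/1024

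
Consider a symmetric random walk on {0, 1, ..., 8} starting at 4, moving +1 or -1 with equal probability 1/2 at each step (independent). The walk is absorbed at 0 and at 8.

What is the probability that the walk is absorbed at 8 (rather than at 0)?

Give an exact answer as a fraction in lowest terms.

Symmetric walk (p = 1/2): the harmonic-function argument gives P(hit 8 before 0 | start at 4) = a/N.
P = 4/8 = 1/2

Answer: 1/2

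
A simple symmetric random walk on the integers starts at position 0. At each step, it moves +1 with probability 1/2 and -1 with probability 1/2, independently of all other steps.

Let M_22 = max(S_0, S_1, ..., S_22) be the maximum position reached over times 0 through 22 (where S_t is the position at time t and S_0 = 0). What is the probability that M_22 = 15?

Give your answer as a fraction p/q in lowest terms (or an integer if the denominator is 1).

Let M_22 = max(S_0,...,S_22). Use the reflection principle: for j ≥ 1, #{paths with M_22 ≥ j} = #{S_22 ≥ j} + #{S_22 ≥ j+1}.
By reflection, #{M_22 ≥ 15} = #{S_22 ≥ 15} + #{S_22 ≥ 16} = 1794 + 1794 = 3588.
#{M_22 ≥ 16} = #{S_22 ≥ 16} + #{S_22 ≥ 17} = 1794 + 254 = 2048.
#{M_22 = 15} = 3588 - 2048 = 1540.
P(M_22 = 15) = 1540/4194304 = 385/1048576

Answer: 385/1048576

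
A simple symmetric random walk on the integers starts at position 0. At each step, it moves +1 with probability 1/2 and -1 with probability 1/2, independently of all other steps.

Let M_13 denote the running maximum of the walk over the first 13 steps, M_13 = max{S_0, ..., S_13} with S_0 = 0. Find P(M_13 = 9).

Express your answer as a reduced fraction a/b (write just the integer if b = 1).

Answer: 39/4096

Derivation:
Let M_13 = max(S_0,...,S_13). Use the reflection principle: for j ≥ 1, #{paths with M_13 ≥ j} = #{S_13 ≥ j} + #{S_13 ≥ j+1}.
By reflection, #{M_13 ≥ 9} = #{S_13 ≥ 9} + #{S_13 ≥ 10} = 92 + 14 = 106.
#{M_13 ≥ 10} = #{S_13 ≥ 10} + #{S_13 ≥ 11} = 14 + 14 = 28.
#{M_13 = 9} = 106 - 28 = 78.
P(M_13 = 9) = 78/8192 = 39/4096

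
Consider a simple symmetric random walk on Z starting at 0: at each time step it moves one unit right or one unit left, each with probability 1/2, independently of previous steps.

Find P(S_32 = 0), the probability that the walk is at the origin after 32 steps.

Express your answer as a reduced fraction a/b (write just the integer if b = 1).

Answer: 300540195/2147483648

Derivation:
To return to 0 after 32 steps: need exactly 16 steps of +1 and 16 of -1.
Favorable paths: C(32,16) = 601080390
Total paths: 2^32 = 4294967296
P = 601080390/4294967296 = 300540195/2147483648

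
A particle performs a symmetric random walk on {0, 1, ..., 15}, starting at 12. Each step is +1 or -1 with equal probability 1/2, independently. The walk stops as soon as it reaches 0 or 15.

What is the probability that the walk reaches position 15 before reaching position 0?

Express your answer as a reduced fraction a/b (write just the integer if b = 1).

Symmetric walk (p = 1/2): the harmonic-function argument gives P(hit 15 before 0 | start at 12) = a/N.
P = 12/15 = 4/5

Answer: 4/5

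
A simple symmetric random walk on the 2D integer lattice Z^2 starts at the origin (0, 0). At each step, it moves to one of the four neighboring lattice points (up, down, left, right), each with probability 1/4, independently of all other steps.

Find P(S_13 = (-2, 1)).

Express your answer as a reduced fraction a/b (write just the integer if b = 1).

Answer: 552123/16777216

Derivation:
Let h be the number of horizontal steps (so 13-h are vertical). To end at (-2,1) need (h-2)/2 right-steps and ((13-h)+1)/2 up-steps.
Sum over h with 2 ≤ h ≤ 12, h ≡ 0 (mod 2), 13-h ≡ 1 (mod 2):
h=2: C(13,2)·C(2,0)·C(11,6) = 78·1·462 = 36036
h=4: C(13,4)·C(4,1)·C(9,5) = 715·4·126 = 360360
h=6: C(13,6)·C(6,2)·C(7,4) = 1716·15·35 = 900900
h=8: C(13,8)·C(8,3)·C(5,3) = 1287·56·10 = 720720
h=10: C(13,10)·C(10,4)·C(3,2) = 286·210·3 = 180180
h=12: C(13,12)·C(12,5)·C(1,1) = 13·792·1 = 10296
Total favorable: 2208492
Total paths: 4^13 = 67108864
P = 2208492/67108864 = 552123/16777216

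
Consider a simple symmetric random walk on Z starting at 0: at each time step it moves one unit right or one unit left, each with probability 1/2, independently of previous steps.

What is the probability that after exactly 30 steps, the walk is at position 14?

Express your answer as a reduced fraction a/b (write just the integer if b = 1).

Answer: 5852925/1073741824

Derivation:
To reach position 14 after 30 steps: need 22 steps of +1 and 8 of -1.
Favorable paths: C(30,22) = 5852925
Total paths: 2^30 = 1073741824
P = 5852925/1073741824 = 5852925/1073741824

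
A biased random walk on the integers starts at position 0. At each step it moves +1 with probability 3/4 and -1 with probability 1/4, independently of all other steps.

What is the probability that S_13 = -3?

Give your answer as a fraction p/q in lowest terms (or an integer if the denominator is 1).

To reach position -3 after 13 steps: need 5 steps of +1 and 8 steps of -1.
Number of such sequences: C(13,5) = 1287
Each has probability (3/4)^5 · (1/4)^8 = 243/67108864
P = 1287 · 243/67108864 = 312741/67108864

Answer: 312741/67108864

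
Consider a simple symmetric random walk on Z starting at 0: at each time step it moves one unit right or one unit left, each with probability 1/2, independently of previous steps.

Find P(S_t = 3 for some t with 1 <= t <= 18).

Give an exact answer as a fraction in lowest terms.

Answer: 15751/32768

Derivation:
Count via complement. Let g(t,s) = #length-t paths at position s with S_1..S_t all ≠ 3.
g(t,s) = g(t-1,s-1) + g(t-1,s+1) for s ≠ 3; g(t,3) = 0.
t=0: g(0,0)=1
t=1: g(1,-1)=1 g(1,1)=1
t=2: g(2,-2)=1 g(2,0)=2 g(2,2)=1
t=3: g(3,-3)=1 g(3,-1)=3 g(3,1)=3
t=4: g(4,-4)=1 g(4,-2)=4 g(4,0)=6 g(4,2)=3
t=5: g(5,-5)=1 g(5,-3)=5 g(5,-1)=10 g(5,1)=9
t=6: g(6,-6)=1 g(6,-4)=6 g(6,-2)=15 g(6,0)=19 g(6,2)=9
t=7: g(7,-7)=1 g(7,-5)=7 g(7,-3)=21 g(7,-1)=34 g(7,1)=28
t=8: g(8,-8)=1 g(8,-6)=8 g(8,-4)=28 g(8,-2)=55 g(8,0)=62 g(8,2)=28
t=9: g(9,-9)=1 g(9,-7)=9 g(9,-5)=36 g(9,-3)=83 g(9,-1)=117 g(9,1)=90
t=10: g(10,-10)=1 g(10,-8)=10 g(10,-6)=45 g(10,-4)=119 g(10,-2)=200 g(10,0)=207 g(10,2)=90
t=11: g(11,-11)=1 g(11,-9)=11 g(11,-7)=55 g(11,-5)=164 g(11,-3)=319 g(11,-1)=407 g(11,1)=297
t=12: g(12,-12)=1 g(12,-10)=12 g(12,-8)=66 g(12,-6)=219 g(12,-4)=483 g(12,-2)=726 g(12,0)=704 g(12,2)=297
t=13: g(13,-13)=1 g(13,-11)=13 g(13,-9)=78 g(13,-7)=285 g(13,-5)=702 g(13,-3)=1209 g(13,-1)=1430 g(13,1)=1001
t=14: g(14,-14)=1 g(14,-12)=14 g(14,-10)=91 g(14,-8)=363 g(14,-6)=987 g(14,-4)=1911 g(14,-2)=2639 g(14,0)=2431 g(14,2)=1001
t=15: g(15,-15)=1 g(15,-13)=15 g(15,-11)=105 g(15,-9)=454 g(15,-7)=1350 g(15,-5)=2898 g(15,-3)=4550 g(15,-1)=5070 g(15,1)=3432
t=16: g(16,-16)=1 g(16,-14)=16 g(16,-12)=120 g(16,-10)=559 g(16,-8)=1804 g(16,-6)=4248 g(16,-4)=7448 g(16,-2)=9620 g(16,0)=8502 g(16,2)=3432
t=17: g(17,-17)=1 g(17,-15)=17 g(17,-13)=136 g(17,-11)=679 g(17,-9)=2363 g(17,-7)=6052 g(17,-5)=11696 g(17,-3)=17068 g(17,-1)=18122 g(17,1)=11934
t=18: g(18,-18)=1 g(18,-16)=18 g(18,-14)=153 g(18,-12)=815 g(18,-10)=3042 g(18,-8)=8415 g(18,-6)=17748 g(18,-4)=28764 g(18,-2)=35190 g(18,0)=30056 g(18,2)=11934
Paths never hitting 3: Σ_s g(18,s) = 136136
Paths hitting 3: 2^18 - 136136 = 126008
P = 126008/262144 = 15751/32768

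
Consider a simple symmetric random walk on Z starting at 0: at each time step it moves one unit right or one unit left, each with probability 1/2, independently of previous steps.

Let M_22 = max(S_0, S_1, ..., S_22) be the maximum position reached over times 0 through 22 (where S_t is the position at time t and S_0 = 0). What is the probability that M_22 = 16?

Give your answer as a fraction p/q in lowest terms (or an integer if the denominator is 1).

Answer: 385/1048576

Derivation:
Let M_22 = max(S_0,...,S_22). Use the reflection principle: for j ≥ 1, #{paths with M_22 ≥ j} = #{S_22 ≥ j} + #{S_22 ≥ j+1}.
By reflection, #{M_22 ≥ 16} = #{S_22 ≥ 16} + #{S_22 ≥ 17} = 1794 + 254 = 2048.
#{M_22 ≥ 17} = #{S_22 ≥ 17} + #{S_22 ≥ 18} = 254 + 254 = 508.
#{M_22 = 16} = 2048 - 508 = 1540.
P(M_22 = 16) = 1540/4194304 = 385/1048576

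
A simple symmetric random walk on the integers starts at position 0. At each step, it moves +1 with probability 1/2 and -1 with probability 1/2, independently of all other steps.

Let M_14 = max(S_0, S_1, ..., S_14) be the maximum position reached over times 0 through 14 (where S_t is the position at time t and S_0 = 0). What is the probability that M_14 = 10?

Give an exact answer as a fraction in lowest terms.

Let M_14 = max(S_0,...,S_14). Use the reflection principle: for j ≥ 1, #{paths with M_14 ≥ j} = #{S_14 ≥ j} + #{S_14 ≥ j+1}.
By reflection, #{M_14 ≥ 10} = #{S_14 ≥ 10} + #{S_14 ≥ 11} = 106 + 15 = 121.
#{M_14 ≥ 11} = #{S_14 ≥ 11} + #{S_14 ≥ 12} = 15 + 15 = 30.
#{M_14 = 10} = 121 - 30 = 91.
P(M_14 = 10) = 91/16384 = 91/16384

Answer: 91/16384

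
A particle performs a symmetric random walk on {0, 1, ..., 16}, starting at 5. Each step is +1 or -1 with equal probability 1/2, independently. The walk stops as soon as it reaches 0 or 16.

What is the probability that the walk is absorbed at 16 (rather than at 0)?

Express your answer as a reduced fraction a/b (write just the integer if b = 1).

Symmetric walk (p = 1/2): the harmonic-function argument gives P(hit 16 before 0 | start at 5) = a/N.
P = 5/16 = 5/16

Answer: 5/16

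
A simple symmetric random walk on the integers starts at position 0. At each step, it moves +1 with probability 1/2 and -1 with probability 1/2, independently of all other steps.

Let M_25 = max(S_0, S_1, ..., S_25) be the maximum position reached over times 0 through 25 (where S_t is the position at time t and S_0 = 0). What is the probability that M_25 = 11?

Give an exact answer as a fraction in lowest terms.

Let M_25 = max(S_0,...,S_25). Use the reflection principle: for j ≥ 1, #{paths with M_25 ≥ j} = #{S_25 ≥ j} + #{S_25 ≥ j+1}.
By reflection, #{M_25 ≥ 11} = #{S_25 ≥ 11} + #{S_25 ≥ 12} = 726206 + 245506 = 971712.
#{M_25 ≥ 12} = #{S_25 ≥ 12} + #{S_25 ≥ 13} = 245506 + 245506 = 491012.
#{M_25 = 11} = 971712 - 491012 = 480700.
P(M_25 = 11) = 480700/33554432 = 120175/8388608

Answer: 120175/8388608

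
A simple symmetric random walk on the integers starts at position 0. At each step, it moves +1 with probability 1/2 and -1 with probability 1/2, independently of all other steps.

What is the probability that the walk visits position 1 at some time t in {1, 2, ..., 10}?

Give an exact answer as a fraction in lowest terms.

Count via complement. Let g(t,s) = #length-t paths at position s with S_1..S_t all ≠ 1.
g(t,s) = g(t-1,s-1) + g(t-1,s+1) for s ≠ 1; g(t,1) = 0.
t=0: g(0,0)=1
t=1: g(1,-1)=1
t=2: g(2,-2)=1 g(2,0)=1
t=3: g(3,-3)=1 g(3,-1)=2
t=4: g(4,-4)=1 g(4,-2)=3 g(4,0)=2
t=5: g(5,-5)=1 g(5,-3)=4 g(5,-1)=5
t=6: g(6,-6)=1 g(6,-4)=5 g(6,-2)=9 g(6,0)=5
t=7: g(7,-7)=1 g(7,-5)=6 g(7,-3)=14 g(7,-1)=14
t=8: g(8,-8)=1 g(8,-6)=7 g(8,-4)=20 g(8,-2)=28 g(8,0)=14
t=9: g(9,-9)=1 g(9,-7)=8 g(9,-5)=27 g(9,-3)=48 g(9,-1)=42
t=10: g(10,-10)=1 g(10,-8)=9 g(10,-6)=35 g(10,-4)=75 g(10,-2)=90 g(10,0)=42
Paths never hitting 1: Σ_s g(10,s) = 252
Paths hitting 1: 2^10 - 252 = 772
P = 772/1024 = 193/256

Answer: 193/256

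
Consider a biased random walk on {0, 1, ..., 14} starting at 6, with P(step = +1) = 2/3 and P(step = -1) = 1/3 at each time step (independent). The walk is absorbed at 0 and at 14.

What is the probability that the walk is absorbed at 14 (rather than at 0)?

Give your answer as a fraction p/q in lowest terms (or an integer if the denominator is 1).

Answer: 5376/5461

Derivation:
Biased walk: p = 2/3, q = 1/3, r = q/p = 1/2
Gambler's ruin: P(hit 14 before 0 | start at 6) = (1 - r^a)/(1 - r^N)
r^6 = 1/64; r^14 = 1/16384
P = (1 - 1/64) / (1 - 1/16384) = 63/64 / 16383/16384 = 5376/5461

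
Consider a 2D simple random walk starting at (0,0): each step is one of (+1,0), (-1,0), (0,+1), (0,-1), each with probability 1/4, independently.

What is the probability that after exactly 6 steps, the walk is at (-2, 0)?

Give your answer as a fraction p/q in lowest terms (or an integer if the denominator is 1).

Let h be the number of horizontal steps (so 6-h are vertical). To end at (-2,0) need (h-2)/2 right-steps and ((6-h)+0)/2 up-steps.
Sum over h with 2 ≤ h ≤ 6, h ≡ 0 (mod 2), 6-h ≡ 0 (mod 2):
h=2: C(6,2)·C(2,0)·C(4,2) = 15·1·6 = 90
h=4: C(6,4)·C(4,1)·C(2,1) = 15·4·2 = 120
h=6: C(6,6)·C(6,2)·C(0,0) = 1·15·1 = 15
Total favorable: 225
Total paths: 4^6 = 4096
P = 225/4096 = 225/4096

Answer: 225/4096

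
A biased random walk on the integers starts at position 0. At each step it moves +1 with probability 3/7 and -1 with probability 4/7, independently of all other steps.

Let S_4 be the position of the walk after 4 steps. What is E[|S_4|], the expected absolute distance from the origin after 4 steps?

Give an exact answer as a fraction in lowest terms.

Answer: 3748/2401

Derivation:
S_4 takes values m ≡ 0 (mod 2) with |m| ≤ 4; P(S_4=m) = C(4,(4+m)/2) · (3/7)^((4+m)/2) · (4/7)^((4-m)/2).
Distribution: P(S=-4)=256/2401, P(S=-2)=768/2401, P(S=0)=864/2401, P(S=2)=432/2401, P(S=4)=81/2401
E[|S_4|] = Σ_m |m|·P(S_4=m) = 3748/2401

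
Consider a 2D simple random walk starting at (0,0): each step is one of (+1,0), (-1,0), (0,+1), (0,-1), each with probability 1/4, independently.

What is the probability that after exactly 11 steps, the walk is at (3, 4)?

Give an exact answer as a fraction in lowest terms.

Answer: 12705/2097152

Derivation:
Let h be the number of horizontal steps (so 11-h are vertical). To end at (3,4) need (h+3)/2 right-steps and ((11-h)+4)/2 up-steps.
Sum over h with 3 ≤ h ≤ 7, h ≡ 1 (mod 2), 11-h ≡ 0 (mod 2):
h=3: C(11,3)·C(3,3)·C(8,6) = 165·1·28 = 4620
h=5: C(11,5)·C(5,4)·C(6,5) = 462·5·6 = 13860
h=7: C(11,7)·C(7,5)·C(4,4) = 330·21·1 = 6930
Total favorable: 25410
Total paths: 4^11 = 4194304
P = 25410/4194304 = 12705/2097152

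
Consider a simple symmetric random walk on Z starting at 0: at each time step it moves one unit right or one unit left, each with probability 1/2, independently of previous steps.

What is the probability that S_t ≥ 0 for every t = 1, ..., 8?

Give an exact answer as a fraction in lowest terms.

Let f(t,s) = #length-t paths at position s with S_1..S_t all ≥ 0.
f(t,s) = f(t-1,s-1) + f(t-1,s+1) for s ≥ 0; f(t,s) = 0 for s < 0.
t=0: f(0,0)=1
t=1: f(1,1)=1
t=2: f(2,0)=1 f(2,2)=1
t=3: f(3,1)=2 f(3,3)=1
t=4: f(4,0)=2 f(4,2)=3 f(4,4)=1
t=5: f(5,1)=5 f(5,3)=4 f(5,5)=1
t=6: f(6,0)=5 f(6,2)=9 f(6,4)=5 f(6,6)=1
t=7: f(7,1)=14 f(7,3)=14 f(7,5)=6 f(7,7)=1
t=8: f(8,0)=14 f(8,2)=28 f(8,4)=20 f(8,6)=7 f(8,8)=1
Σ_s f(8,s) = 70
P = 70/256 = 35/128

Answer: 35/128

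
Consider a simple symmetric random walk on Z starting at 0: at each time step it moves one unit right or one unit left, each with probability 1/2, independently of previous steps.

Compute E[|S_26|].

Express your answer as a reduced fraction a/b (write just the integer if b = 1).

S_26 takes values m ≡ 0 (mod 2) with |m| ≤ 26; P(S_26=m) = C(26,(26+m)/2)/2^26.
Total paths: 2^26 = 67108864
Distribution: P(S=-26)=1/67108864, P(S=-24)=26/67108864, P(S=-22)=325/67108864, P(S=-20)=2600/67108864, P(S=-18)=14950/67108864, P(S=-16)=65780/67108864, P(S=-14)=230230/67108864, P(S=-12)=657800/67108864, P(S=-10)=1562275/67108864, P(S=-8)=3124550/67108864, P(S=-6)=5311735/67108864, P(S=-4)=7726160/67108864, P(S=-2)=9657700/67108864, P(S=0)=10400600/67108864, P(S=2)=9657700/67108864, P(S=4)=7726160/67108864, P(S=6)=5311735/67108864, P(S=8)=3124550/67108864, P(S=10)=1562275/67108864, P(S=12)=657800/67108864, P(S=14)=230230/67108864, P(S=16)=65780/67108864, P(S=18)=14950/67108864, P(S=20)=2600/67108864, P(S=22)=325/67108864, P(S=24)=26/67108864, P(S=26)=1/67108864
E[|S_26|] = Σ_m |m|·P(S_26=m) = 270415600/67108864 = 16900975/4194304

Answer: 16900975/4194304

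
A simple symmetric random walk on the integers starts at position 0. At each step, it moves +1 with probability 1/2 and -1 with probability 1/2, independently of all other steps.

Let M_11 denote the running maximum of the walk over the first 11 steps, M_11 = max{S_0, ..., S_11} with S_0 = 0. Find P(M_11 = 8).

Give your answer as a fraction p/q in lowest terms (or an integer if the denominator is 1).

Let M_11 = max(S_0,...,S_11). Use the reflection principle: for j ≥ 1, #{paths with M_11 ≥ j} = #{S_11 ≥ j} + #{S_11 ≥ j+1}.
By reflection, #{M_11 ≥ 8} = #{S_11 ≥ 8} + #{S_11 ≥ 9} = 12 + 12 = 24.
#{M_11 ≥ 9} = #{S_11 ≥ 9} + #{S_11 ≥ 10} = 12 + 1 = 13.
#{M_11 = 8} = 24 - 13 = 11.
P(M_11 = 8) = 11/2048 = 11/2048

Answer: 11/2048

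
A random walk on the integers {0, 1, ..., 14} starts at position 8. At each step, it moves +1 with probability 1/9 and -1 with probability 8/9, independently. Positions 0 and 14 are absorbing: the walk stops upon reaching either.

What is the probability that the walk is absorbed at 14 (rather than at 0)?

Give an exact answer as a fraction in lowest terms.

Answer: 266305/69810262081

Derivation:
Biased walk: p = 1/9, q = 8/9, r = q/p = 8
Gambler's ruin: P(hit 14 before 0 | start at 8) = (1 - r^a)/(1 - r^N)
r^8 = 16777216; r^14 = 4398046511104
P = (1 - 16777216) / (1 - 4398046511104) = -16777215 / -4398046511103 = 266305/69810262081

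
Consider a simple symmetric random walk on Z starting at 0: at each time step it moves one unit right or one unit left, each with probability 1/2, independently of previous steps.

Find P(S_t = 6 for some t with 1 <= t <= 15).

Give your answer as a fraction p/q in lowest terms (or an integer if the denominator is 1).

Answer: 1941/16384

Derivation:
Count via complement. Let g(t,s) = #length-t paths at position s with S_1..S_t all ≠ 6.
g(t,s) = g(t-1,s-1) + g(t-1,s+1) for s ≠ 6; g(t,6) = 0.
t=0: g(0,0)=1
t=1: g(1,-1)=1 g(1,1)=1
t=2: g(2,-2)=1 g(2,0)=2 g(2,2)=1
t=3: g(3,-3)=1 g(3,-1)=3 g(3,1)=3 g(3,3)=1
t=4: g(4,-4)=1 g(4,-2)=4 g(4,0)=6 g(4,2)=4 g(4,4)=1
t=5: g(5,-5)=1 g(5,-3)=5 g(5,-1)=10 g(5,1)=10 g(5,3)=5 g(5,5)=1
t=6: g(6,-6)=1 g(6,-4)=6 g(6,-2)=15 g(6,0)=20 g(6,2)=15 g(6,4)=6
t=7: g(7,-7)=1 g(7,-5)=7 g(7,-3)=21 g(7,-1)=35 g(7,1)=35 g(7,3)=21 g(7,5)=6
t=8: g(8,-8)=1 g(8,-6)=8 g(8,-4)=28 g(8,-2)=56 g(8,0)=70 g(8,2)=56 g(8,4)=27
t=9: g(9,-9)=1 g(9,-7)=9 g(9,-5)=36 g(9,-3)=84 g(9,-1)=126 g(9,1)=126 g(9,3)=83 g(9,5)=27
t=10: g(10,-10)=1 g(10,-8)=10 g(10,-6)=45 g(10,-4)=120 g(10,-2)=210 g(10,0)=252 g(10,2)=209 g(10,4)=110
t=11: g(11,-11)=1 g(11,-9)=11 g(11,-7)=55 g(11,-5)=165 g(11,-3)=330 g(11,-1)=462 g(11,1)=461 g(11,3)=319 g(11,5)=110
t=12: g(12,-12)=1 g(12,-10)=12 g(12,-8)=66 g(12,-6)=220 g(12,-4)=495 g(12,-2)=792 g(12,0)=923 g(12,2)=780 g(12,4)=429
t=13: g(13,-13)=1 g(13,-11)=13 g(13,-9)=78 g(13,-7)=286 g(13,-5)=715 g(13,-3)=1287 g(13,-1)=1715 g(13,1)=1703 g(13,3)=1209 g(13,5)=429
t=14: g(14,-14)=1 g(14,-12)=14 g(14,-10)=91 g(14,-8)=364 g(14,-6)=1001 g(14,-4)=2002 g(14,-2)=3002 g(14,0)=3418 g(14,2)=2912 g(14,4)=1638
t=15: g(15,-15)=1 g(15,-13)=15 g(15,-11)=105 g(15,-9)=455 g(15,-7)=1365 g(15,-5)=3003 g(15,-3)=5004 g(15,-1)=6420 g(15,1)=6330 g(15,3)=4550 g(15,5)=1638
Paths never hitting 6: Σ_s g(15,s) = 28886
Paths hitting 6: 2^15 - 28886 = 3882
P = 3882/32768 = 1941/16384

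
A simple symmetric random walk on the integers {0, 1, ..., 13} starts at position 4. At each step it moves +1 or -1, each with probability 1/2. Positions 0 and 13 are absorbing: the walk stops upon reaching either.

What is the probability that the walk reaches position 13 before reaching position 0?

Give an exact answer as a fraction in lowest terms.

Symmetric walk (p = 1/2): the harmonic-function argument gives P(hit 13 before 0 | start at 4) = a/N.
P = 4/13 = 4/13

Answer: 4/13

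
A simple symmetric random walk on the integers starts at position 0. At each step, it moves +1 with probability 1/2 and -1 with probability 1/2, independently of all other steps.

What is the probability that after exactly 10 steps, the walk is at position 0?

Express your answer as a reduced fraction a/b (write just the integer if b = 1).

To return to 0 after 10 steps: need exactly 5 steps of +1 and 5 of -1.
Favorable paths: C(10,5) = 252
Total paths: 2^10 = 1024
P = 252/1024 = 63/256

Answer: 63/256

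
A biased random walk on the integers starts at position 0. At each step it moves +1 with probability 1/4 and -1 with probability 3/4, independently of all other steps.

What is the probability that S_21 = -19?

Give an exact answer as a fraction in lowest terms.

Answer: 73222472421/4398046511104

Derivation:
To reach position -19 after 21 steps: need 1 step of +1 and 20 steps of -1.
Number of such sequences: C(21,1) = 21
Each has probability (1/4)^1 · (3/4)^20 = 3486784401/4398046511104
P = 21 · 3486784401/4398046511104 = 73222472421/4398046511104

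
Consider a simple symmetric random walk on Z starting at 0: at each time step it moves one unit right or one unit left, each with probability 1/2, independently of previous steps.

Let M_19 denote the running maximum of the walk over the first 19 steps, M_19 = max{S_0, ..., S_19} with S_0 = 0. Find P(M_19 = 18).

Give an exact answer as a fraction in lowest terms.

Answer: 1/524288

Derivation:
Let M_19 = max(S_0,...,S_19). Use the reflection principle: for j ≥ 1, #{paths with M_19 ≥ j} = #{S_19 ≥ j} + #{S_19 ≥ j+1}.
By reflection, #{M_19 ≥ 18} = #{S_19 ≥ 18} + #{S_19 ≥ 19} = 1 + 1 = 2.
#{M_19 ≥ 19} = #{S_19 ≥ 19} + #{S_19 ≥ 20} = 1 + 0 = 1.
#{M_19 = 18} = 2 - 1 = 1.
P(M_19 = 18) = 1/524288 = 1/524288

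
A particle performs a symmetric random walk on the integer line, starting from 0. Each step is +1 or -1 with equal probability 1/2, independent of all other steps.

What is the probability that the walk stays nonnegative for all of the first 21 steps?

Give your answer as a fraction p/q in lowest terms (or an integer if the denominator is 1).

Let f(t,s) = #length-t paths at position s with S_1..S_t all ≥ 0.
f(t,s) = f(t-1,s-1) + f(t-1,s+1) for s ≥ 0; f(t,s) = 0 for s < 0.
t=0: f(0,0)=1
t=1: f(1,1)=1
t=2: f(2,0)=1 f(2,2)=1
t=3: f(3,1)=2 f(3,3)=1
t=4: f(4,0)=2 f(4,2)=3 f(4,4)=1
t=5: f(5,1)=5 f(5,3)=4 f(5,5)=1
t=6: f(6,0)=5 f(6,2)=9 f(6,4)=5 f(6,6)=1
t=7: f(7,1)=14 f(7,3)=14 f(7,5)=6 f(7,7)=1
t=8: f(8,0)=14 f(8,2)=28 f(8,4)=20 f(8,6)=7 f(8,8)=1
t=9: f(9,1)=42 f(9,3)=48 f(9,5)=27 f(9,7)=8 f(9,9)=1
t=10: f(10,0)=42 f(10,2)=90 f(10,4)=75 f(10,6)=35 f(10,8)=9 f(10,10)=1
t=11: f(11,1)=132 f(11,3)=165 f(11,5)=110 f(11,7)=44 f(11,9)=10 f(11,11)=1
t=12: f(12,0)=132 f(12,2)=297 f(12,4)=275 f(12,6)=154 f(12,8)=54 f(12,10)=11 f(12,12)=1
t=13: f(13,1)=429 f(13,3)=572 f(13,5)=429 f(13,7)=208 f(13,9)=65 f(13,11)=12 f(13,13)=1
t=14: f(14,0)=429 f(14,2)=1001 f(14,4)=1001 f(14,6)=637 f(14,8)=273 f(14,10)=77 f(14,12)=13 f(14,14)=1
t=15: f(15,1)=1430 f(15,3)=2002 f(15,5)=1638 f(15,7)=910 f(15,9)=350 f(15,11)=90 f(15,13)=14 f(15,15)=1
t=16: f(16,0)=1430 f(16,2)=3432 f(16,4)=3640 f(16,6)=2548 f(16,8)=1260 f(16,10)=440 f(16,12)=104 f(16,14)=15 f(16,16)=1
t=17: f(17,1)=4862 f(17,3)=7072 f(17,5)=6188 f(17,7)=3808 f(17,9)=1700 f(17,11)=544 f(17,13)=119 f(17,15)=16 f(17,17)=1
t=18: f(18,0)=4862 f(18,2)=11934 f(18,4)=13260 f(18,6)=9996 f(18,8)=5508 f(18,10)=2244 f(18,12)=663 f(18,14)=135 f(18,16)=17 f(18,18)=1
t=19: f(19,1)=16796 f(19,3)=25194 f(19,5)=23256 f(19,7)=15504 f(19,9)=7752 f(19,11)=2907 f(19,13)=798 f(19,15)=152 f(19,17)=18 f(19,19)=1
t=20: f(20,0)=16796 f(20,2)=41990 f(20,4)=48450 f(20,6)=38760 f(20,8)=23256 f(20,10)=10659 f(20,12)=3705 f(20,14)=950 f(20,16)=170 f(20,18)=19 f(20,20)=1
t=21: f(21,1)=58786 f(21,3)=90440 f(21,5)=87210 f(21,7)=62016 f(21,9)=33915 f(21,11)=14364 f(21,13)=4655 f(21,15)=1120 f(21,17)=189 f(21,19)=20 f(21,21)=1
Σ_s f(21,s) = 352716
P = 352716/2097152 = 88179/524288

Answer: 88179/524288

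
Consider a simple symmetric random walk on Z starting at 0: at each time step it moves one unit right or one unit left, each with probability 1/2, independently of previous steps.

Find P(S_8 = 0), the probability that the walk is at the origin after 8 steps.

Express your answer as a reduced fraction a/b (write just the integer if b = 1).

Answer: 35/128

Derivation:
To return to 0 after 8 steps: need exactly 4 steps of +1 and 4 of -1.
Favorable paths: C(8,4) = 70
Total paths: 2^8 = 256
P = 70/256 = 35/128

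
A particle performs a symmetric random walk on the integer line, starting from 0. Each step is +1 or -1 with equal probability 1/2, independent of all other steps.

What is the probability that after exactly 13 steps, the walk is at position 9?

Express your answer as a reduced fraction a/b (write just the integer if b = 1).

Answer: 39/4096

Derivation:
To reach position 9 after 13 steps: need 11 steps of +1 and 2 of -1.
Favorable paths: C(13,11) = 78
Total paths: 2^13 = 8192
P = 78/8192 = 39/4096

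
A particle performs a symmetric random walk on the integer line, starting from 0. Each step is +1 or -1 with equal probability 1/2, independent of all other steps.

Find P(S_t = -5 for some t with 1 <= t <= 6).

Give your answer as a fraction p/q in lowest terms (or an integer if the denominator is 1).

Answer: 1/32

Derivation:
Count via complement. Let g(t,s) = #length-t paths at position s with S_1..S_t all ≠ -5.
g(t,s) = g(t-1,s-1) + g(t-1,s+1) for s ≠ -5; g(t,-5) = 0.
t=0: g(0,0)=1
t=1: g(1,-1)=1 g(1,1)=1
t=2: g(2,-2)=1 g(2,0)=2 g(2,2)=1
t=3: g(3,-3)=1 g(3,-1)=3 g(3,1)=3 g(3,3)=1
t=4: g(4,-4)=1 g(4,-2)=4 g(4,0)=6 g(4,2)=4 g(4,4)=1
t=5: g(5,-3)=5 g(5,-1)=10 g(5,1)=10 g(5,3)=5 g(5,5)=1
t=6: g(6,-4)=5 g(6,-2)=15 g(6,0)=20 g(6,2)=15 g(6,4)=6 g(6,6)=1
Paths never hitting -5: Σ_s g(6,s) = 62
Paths hitting -5: 2^6 - 62 = 2
P = 2/64 = 1/32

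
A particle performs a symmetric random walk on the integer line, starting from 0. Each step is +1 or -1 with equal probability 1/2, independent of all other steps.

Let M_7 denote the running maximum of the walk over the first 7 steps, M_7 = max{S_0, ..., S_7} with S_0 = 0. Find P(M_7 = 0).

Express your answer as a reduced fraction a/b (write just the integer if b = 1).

Answer: 35/128

Derivation:
Let M_7 = max(S_0,...,S_7). Use the reflection principle: for j ≥ 1, #{paths with M_7 ≥ j} = #{S_7 ≥ j} + #{S_7 ≥ j+1}.
P(M_7 ≥ 0) = 1 since S_0 = 0, so #{M_7 ≥ 0} = 128.
#{M_7 ≥ 1} = #{S_7 ≥ 1} + #{S_7 ≥ 2} = 64 + 29 = 93.
#{M_7 = 0} = 128 - 93 = 35.
P(M_7 = 0) = 35/128 = 35/128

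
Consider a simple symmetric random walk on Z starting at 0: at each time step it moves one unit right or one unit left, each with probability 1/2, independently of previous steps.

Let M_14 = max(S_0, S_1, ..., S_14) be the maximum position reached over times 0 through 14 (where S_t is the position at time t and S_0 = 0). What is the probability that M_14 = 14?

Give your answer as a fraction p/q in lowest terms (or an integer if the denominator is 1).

Let M_14 = max(S_0,...,S_14). Use the reflection principle: for j ≥ 1, #{paths with M_14 ≥ j} = #{S_14 ≥ j} + #{S_14 ≥ j+1}.
By reflection, #{M_14 ≥ 14} = #{S_14 ≥ 14} + #{S_14 ≥ 15} = 1 + 0 = 1.
#{M_14 ≥ 15} = #{S_14 ≥ 15} + #{S_14 ≥ 16} = 0 + 0 = 0.
#{M_14 = 14} = 1 - 0 = 1.
P(M_14 = 14) = 1/16384 = 1/16384

Answer: 1/16384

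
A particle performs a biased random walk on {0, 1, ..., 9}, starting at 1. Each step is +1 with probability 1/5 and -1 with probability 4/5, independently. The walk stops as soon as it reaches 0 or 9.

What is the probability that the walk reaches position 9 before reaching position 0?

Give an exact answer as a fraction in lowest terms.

Biased walk: p = 1/5, q = 4/5, r = q/p = 4
Gambler's ruin: P(hit 9 before 0 | start at 1) = (1 - r^a)/(1 - r^N)
r^1 = 4; r^9 = 262144
P = (1 - 4) / (1 - 262144) = -3 / -262143 = 1/87381

Answer: 1/87381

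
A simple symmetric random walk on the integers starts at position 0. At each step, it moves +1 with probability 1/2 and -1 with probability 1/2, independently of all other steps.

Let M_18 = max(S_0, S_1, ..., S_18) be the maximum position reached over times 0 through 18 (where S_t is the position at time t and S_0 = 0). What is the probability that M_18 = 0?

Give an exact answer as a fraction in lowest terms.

Let M_18 = max(S_0,...,S_18). Use the reflection principle: for j ≥ 1, #{paths with M_18 ≥ j} = #{S_18 ≥ j} + #{S_18 ≥ j+1}.
P(M_18 ≥ 0) = 1 since S_0 = 0, so #{M_18 ≥ 0} = 262144.
#{M_18 ≥ 1} = #{S_18 ≥ 1} + #{S_18 ≥ 2} = 106762 + 106762 = 213524.
#{M_18 = 0} = 262144 - 213524 = 48620.
P(M_18 = 0) = 48620/262144 = 12155/65536

Answer: 12155/65536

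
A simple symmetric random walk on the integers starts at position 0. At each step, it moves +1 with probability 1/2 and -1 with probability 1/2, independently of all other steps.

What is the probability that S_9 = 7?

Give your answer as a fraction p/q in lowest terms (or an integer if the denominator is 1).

To reach position 7 after 9 steps: need 8 steps of +1 and 1 of -1.
Favorable paths: C(9,8) = 9
Total paths: 2^9 = 512
P = 9/512 = 9/512

Answer: 9/512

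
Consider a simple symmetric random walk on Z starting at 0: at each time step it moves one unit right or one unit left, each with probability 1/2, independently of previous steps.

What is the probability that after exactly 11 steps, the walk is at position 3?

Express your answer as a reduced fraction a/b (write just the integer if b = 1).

Answer: 165/1024

Derivation:
To reach position 3 after 11 steps: need 7 steps of +1 and 4 of -1.
Favorable paths: C(11,7) = 330
Total paths: 2^11 = 2048
P = 330/2048 = 165/1024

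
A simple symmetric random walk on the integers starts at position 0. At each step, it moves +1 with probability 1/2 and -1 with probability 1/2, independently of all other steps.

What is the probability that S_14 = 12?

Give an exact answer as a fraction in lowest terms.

To reach position 12 after 14 steps: need 13 steps of +1 and 1 of -1.
Favorable paths: C(14,13) = 14
Total paths: 2^14 = 16384
P = 14/16384 = 7/8192

Answer: 7/8192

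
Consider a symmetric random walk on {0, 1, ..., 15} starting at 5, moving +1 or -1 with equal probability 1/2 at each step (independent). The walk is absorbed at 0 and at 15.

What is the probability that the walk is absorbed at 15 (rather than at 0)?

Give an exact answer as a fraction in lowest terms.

Answer: 1/3

Derivation:
Symmetric walk (p = 1/2): the harmonic-function argument gives P(hit 15 before 0 | start at 5) = a/N.
P = 5/15 = 1/3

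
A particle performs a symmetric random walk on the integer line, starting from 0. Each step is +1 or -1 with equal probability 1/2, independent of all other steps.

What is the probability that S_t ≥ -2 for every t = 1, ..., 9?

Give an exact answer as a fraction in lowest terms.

Let f(t,s) = #length-t paths at position s with S_1..S_t all ≥ -2.
f(t,s) = f(t-1,s-1) + f(t-1,s+1) for s ≥ -2; f(t,s) = 0 for s < -2.
t=0: f(0,0)=1
t=1: f(1,-1)=1 f(1,1)=1
t=2: f(2,-2)=1 f(2,0)=2 f(2,2)=1
t=3: f(3,-1)=3 f(3,1)=3 f(3,3)=1
t=4: f(4,-2)=3 f(4,0)=6 f(4,2)=4 f(4,4)=1
t=5: f(5,-1)=9 f(5,1)=10 f(5,3)=5 f(5,5)=1
t=6: f(6,-2)=9 f(6,0)=19 f(6,2)=15 f(6,4)=6 f(6,6)=1
t=7: f(7,-1)=28 f(7,1)=34 f(7,3)=21 f(7,5)=7 f(7,7)=1
t=8: f(8,-2)=28 f(8,0)=62 f(8,2)=55 f(8,4)=28 f(8,6)=8 f(8,8)=1
t=9: f(9,-1)=90 f(9,1)=117 f(9,3)=83 f(9,5)=36 f(9,7)=9 f(9,9)=1
Σ_s f(9,s) = 336
P = 336/512 = 21/32

Answer: 21/32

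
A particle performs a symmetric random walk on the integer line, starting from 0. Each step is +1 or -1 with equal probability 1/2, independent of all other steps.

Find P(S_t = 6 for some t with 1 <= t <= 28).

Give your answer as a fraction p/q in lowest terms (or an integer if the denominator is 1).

Answer: 35558423/134217728

Derivation:
Count via complement. Let g(t,s) = #length-t paths at position s with S_1..S_t all ≠ 6.
g(t,s) = g(t-1,s-1) + g(t-1,s+1) for s ≠ 6; g(t,6) = 0.
t=0: g(0,0)=1
t=1: g(1,-1)=1 g(1,1)=1
t=2: g(2,-2)=1 g(2,0)=2 g(2,2)=1
t=3: g(3,-3)=1 g(3,-1)=3 g(3,1)=3 g(3,3)=1
t=4: g(4,-4)=1 g(4,-2)=4 g(4,0)=6 g(4,2)=4 g(4,4)=1
t=5: g(5,-5)=1 g(5,-3)=5 g(5,-1)=10 g(5,1)=10 g(5,3)=5 g(5,5)=1
t=6: g(6,-6)=1 g(6,-4)=6 g(6,-2)=15 g(6,0)=20 g(6,2)=15 g(6,4)=6
t=7: g(7,-7)=1 g(7,-5)=7 g(7,-3)=21 g(7,-1)=35 g(7,1)=35 g(7,3)=21 g(7,5)=6
t=8: g(8,-8)=1 g(8,-6)=8 g(8,-4)=28 g(8,-2)=56 g(8,0)=70 g(8,2)=56 g(8,4)=27
t=9: g(9,-9)=1 g(9,-7)=9 g(9,-5)=36 g(9,-3)=84 g(9,-1)=126 g(9,1)=126 g(9,3)=83 g(9,5)=27
t=10: g(10,-10)=1 g(10,-8)=10 g(10,-6)=45 g(10,-4)=120 g(10,-2)=210 g(10,0)=252 g(10,2)=209 g(10,4)=110
t=11: g(11,-11)=1 g(11,-9)=11 g(11,-7)=55 g(11,-5)=165 g(11,-3)=330 g(11,-1)=462 g(11,1)=461 g(11,3)=319 g(11,5)=110
t=12: g(12,-12)=1 g(12,-10)=12 g(12,-8)=66 g(12,-6)=220 g(12,-4)=495 g(12,-2)=792 g(12,0)=923 g(12,2)=780 g(12,4)=429
t=13: g(13,-13)=1 g(13,-11)=13 g(13,-9)=78 g(13,-7)=286 g(13,-5)=715 g(13,-3)=1287 g(13,-1)=1715 g(13,1)=1703 g(13,3)=1209 g(13,5)=429
t=14: g(14,-14)=1 g(14,-12)=14 g(14,-10)=91 g(14,-8)=364 g(14,-6)=1001 g(14,-4)=2002 g(14,-2)=3002 g(14,0)=3418 g(14,2)=2912 g(14,4)=1638
t=15: g(15,-15)=1 g(15,-13)=15 g(15,-11)=105 g(15,-9)=455 g(15,-7)=1365 g(15,-5)=3003 g(15,-3)=5004 g(15,-1)=6420 g(15,1)=6330 g(15,3)=4550 g(15,5)=1638
t=16: g(16,-16)=1 g(16,-14)=16 g(16,-12)=120 g(16,-10)=560 g(16,-8)=1820 g(16,-6)=4368 g(16,-4)=8007 g(16,-2)=11424 g(16,0)=12750 g(16,2)=10880 g(16,4)=6188
t=17: g(17,-17)=1 g(17,-15)=17 g(17,-13)=136 g(17,-11)=680 g(17,-9)=2380 g(17,-7)=6188 g(17,-5)=12375 g(17,-3)=19431 g(17,-1)=24174 g(17,1)=23630 g(17,3)=17068 g(17,5)=6188
t=18: g(18,-18)=1 g(18,-16)=18 g(18,-14)=153 g(18,-12)=816 g(18,-10)=3060 g(18,-8)=8568 g(18,-6)=18563 g(18,-4)=31806 g(18,-2)=43605 g(18,0)=47804 g(18,2)=40698 g(18,4)=23256
t=19: g(19,-19)=1 g(19,-17)=19 g(19,-15)=171 g(19,-13)=969 g(19,-11)=3876 g(19,-9)=11628 g(19,-7)=27131 g(19,-5)=50369 g(19,-3)=75411 g(19,-1)=91409 g(19,1)=88502 g(19,3)=63954 g(19,5)=23256
t=20: g(20,-20)=1 g(20,-18)=20 g(20,-16)=190 g(20,-14)=1140 g(20,-12)=4845 g(20,-10)=15504 g(20,-8)=38759 g(20,-6)=77500 g(20,-4)=125780 g(20,-2)=166820 g(20,0)=179911 g(20,2)=152456 g(20,4)=87210
t=21: g(21,-21)=1 g(21,-19)=21 g(21,-17)=210 g(21,-15)=1330 g(21,-13)=5985 g(21,-11)=20349 g(21,-9)=54263 g(21,-7)=116259 g(21,-5)=203280 g(21,-3)=292600 g(21,-1)=346731 g(21,1)=332367 g(21,3)=239666 g(21,5)=87210
t=22: g(22,-22)=1 g(22,-20)=22 g(22,-18)=231 g(22,-16)=1540 g(22,-14)=7315 g(22,-12)=26334 g(22,-10)=74612 g(22,-8)=170522 g(22,-6)=319539 g(22,-4)=495880 g(22,-2)=639331 g(22,0)=679098 g(22,2)=572033 g(22,4)=326876
t=23: g(23,-23)=1 g(23,-21)=23 g(23,-19)=253 g(23,-17)=1771 g(23,-15)=8855 g(23,-13)=33649 g(23,-11)=100946 g(23,-9)=245134 g(23,-7)=490061 g(23,-5)=815419 g(23,-3)=1135211 g(23,-1)=1318429 g(23,1)=1251131 g(23,3)=898909 g(23,5)=326876
t=24: g(24,-24)=1 g(24,-22)=24 g(24,-20)=276 g(24,-18)=2024 g(24,-16)=10626 g(24,-14)=42504 g(24,-12)=134595 g(24,-10)=346080 g(24,-8)=735195 g(24,-6)=1305480 g(24,-4)=1950630 g(24,-2)=2453640 g(24,0)=2569560 g(24,2)=2150040 g(24,4)=1225785
t=25: g(25,-25)=1 g(25,-23)=25 g(25,-21)=300 g(25,-19)=2300 g(25,-17)=12650 g(25,-15)=53130 g(25,-13)=177099 g(25,-11)=480675 g(25,-9)=1081275 g(25,-7)=2040675 g(25,-5)=3256110 g(25,-3)=4404270 g(25,-1)=5023200 g(25,1)=4719600 g(25,3)=3375825 g(25,5)=1225785
t=26: g(26,-26)=1 g(26,-24)=26 g(26,-22)=325 g(26,-20)=2600 g(26,-18)=14950 g(26,-16)=65780 g(26,-14)=230229 g(26,-12)=657774 g(26,-10)=1561950 g(26,-8)=3121950 g(26,-6)=5296785 g(26,-4)=7660380 g(26,-2)=9427470 g(26,0)=9742800 g(26,2)=8095425 g(26,4)=4601610
t=27: g(27,-27)=1 g(27,-25)=27 g(27,-23)=351 g(27,-21)=2925 g(27,-19)=17550 g(27,-17)=80730 g(27,-15)=296009 g(27,-13)=888003 g(27,-11)=2219724 g(27,-9)=4683900 g(27,-7)=8418735 g(27,-5)=12957165 g(27,-3)=17087850 g(27,-1)=19170270 g(27,1)=17838225 g(27,3)=12697035 g(27,5)=4601610
t=28: g(28,-28)=1 g(28,-26)=28 g(28,-24)=378 g(28,-22)=3276 g(28,-20)=20475 g(28,-18)=98280 g(28,-16)=376739 g(28,-14)=1184012 g(28,-12)=3107727 g(28,-10)=6903624 g(28,-8)=13102635 g(28,-6)=21375900 g(28,-4)=30045015 g(28,-2)=36258120 g(28,0)=37008495 g(28,2)=30535260 g(28,4)=17298645
Paths never hitting 6: Σ_s g(28,s) = 197318610
Paths hitting 6: 2^28 - 197318610 = 71116846
P = 71116846/268435456 = 35558423/134217728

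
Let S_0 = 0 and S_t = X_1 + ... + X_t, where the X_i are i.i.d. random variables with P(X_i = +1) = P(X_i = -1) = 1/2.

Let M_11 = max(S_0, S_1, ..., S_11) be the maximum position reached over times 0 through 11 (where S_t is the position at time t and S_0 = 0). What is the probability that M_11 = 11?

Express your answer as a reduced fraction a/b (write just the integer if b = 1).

Answer: 1/2048

Derivation:
Let M_11 = max(S_0,...,S_11). Use the reflection principle: for j ≥ 1, #{paths with M_11 ≥ j} = #{S_11 ≥ j} + #{S_11 ≥ j+1}.
By reflection, #{M_11 ≥ 11} = #{S_11 ≥ 11} + #{S_11 ≥ 12} = 1 + 0 = 1.
#{M_11 ≥ 12} = #{S_11 ≥ 12} + #{S_11 ≥ 13} = 0 + 0 = 0.
#{M_11 = 11} = 1 - 0 = 1.
P(M_11 = 11) = 1/2048 = 1/2048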